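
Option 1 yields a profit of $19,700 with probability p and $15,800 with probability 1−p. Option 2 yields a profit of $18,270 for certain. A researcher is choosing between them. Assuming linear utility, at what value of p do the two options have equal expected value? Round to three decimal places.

p·19700 + (1−p)·15800 = 18270
3900p + 15800 = 18270
p = (18270 − 15800) / 3900

p = 0.633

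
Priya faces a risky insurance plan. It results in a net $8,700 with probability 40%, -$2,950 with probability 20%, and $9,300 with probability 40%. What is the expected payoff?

$6,610

EV = 0.4 × 8700 + 0.2 × (-2950) + 0.4 × 9300 = 3480 − 590 + 3720 = 6610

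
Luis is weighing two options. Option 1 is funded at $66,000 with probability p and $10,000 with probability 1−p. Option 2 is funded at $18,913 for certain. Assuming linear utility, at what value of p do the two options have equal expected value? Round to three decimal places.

p = 0.159

p·66000 + (1−p)·10000 = 18913
56000p + 10000 = 18913
p = (18913 − 10000) / 56000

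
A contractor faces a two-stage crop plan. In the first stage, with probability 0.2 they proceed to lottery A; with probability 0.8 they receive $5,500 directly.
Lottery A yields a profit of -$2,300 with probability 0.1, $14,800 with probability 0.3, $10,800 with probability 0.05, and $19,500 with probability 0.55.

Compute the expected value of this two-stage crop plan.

EV(A) = 0.1 × (-2300) + 0.3 × 14800 + 0.05 × 10800 + 0.55 × 19500 = -230 + 4440 + 540 + 10725 = 15475
Branch B: 5500 (certain)
Overall = 0.2 × 15475 + 0.8 × 5500 = 3095 + 4400 = 7495

$7,495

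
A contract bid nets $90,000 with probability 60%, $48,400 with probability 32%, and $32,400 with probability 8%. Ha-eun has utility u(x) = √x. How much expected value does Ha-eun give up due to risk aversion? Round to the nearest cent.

$1,960.96

E[u] = 0.6·√90000 + 0.32·√48400 + 0.08·√32400 = 0.6·300 + 0.32·220 + 0.08·180 = 264.8
CE = (264.8)² = 70119.04
Risk premium = EV − CE = 72080 − 70119.04 = 1960.96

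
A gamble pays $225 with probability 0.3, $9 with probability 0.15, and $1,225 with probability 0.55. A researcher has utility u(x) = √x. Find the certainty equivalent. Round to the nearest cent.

$585.64

E[u] = 0.3·√225 + 0.15·√9 + 0.55·√1225 = 0.3·15 + 0.15·3 + 0.55·35 = 24.2
CE = (24.2)² = 585.64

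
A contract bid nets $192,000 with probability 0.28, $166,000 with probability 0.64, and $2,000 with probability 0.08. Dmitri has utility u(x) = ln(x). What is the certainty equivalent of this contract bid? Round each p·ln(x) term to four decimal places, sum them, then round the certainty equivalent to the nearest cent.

$121,418.68

E[u] = 0.28·ln(192000) + 0.64·ln(166000) + 0.08·ln(2000) = 3.4063 + 7.6926 + 0.6081 = 11.7070
CE = e^11.7070 ≈ 121418.68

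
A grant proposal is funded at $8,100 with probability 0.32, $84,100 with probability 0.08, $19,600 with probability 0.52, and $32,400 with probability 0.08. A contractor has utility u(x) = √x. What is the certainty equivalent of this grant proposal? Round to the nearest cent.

$19,376.64

E[u] = 0.32·√8100 + 0.08·√84100 + 0.52·√19600 + 0.08·√32400 = 0.32·90 + 0.08·290 + 0.52·140 + 0.08·180 = 139.2
CE = (139.2)² = 19376.64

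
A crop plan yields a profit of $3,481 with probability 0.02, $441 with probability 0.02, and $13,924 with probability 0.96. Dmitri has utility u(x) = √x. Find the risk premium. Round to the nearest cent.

E[u] = 0.02·√3481 + 0.02·√441 + 0.96·√13924 = 0.02·59 + 0.02·21 + 0.96·118 = 114.88
CE = (114.88)² = 13197.4144
Risk premium = EV − CE = 13445.48 − 13197.4144 = 248.0656

$248.07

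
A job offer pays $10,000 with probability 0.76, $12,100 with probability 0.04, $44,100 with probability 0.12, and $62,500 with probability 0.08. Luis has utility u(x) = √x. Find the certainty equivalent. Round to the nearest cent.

E[u] = 0.76·√10000 + 0.04·√12100 + 0.12·√44100 + 0.08·√62500 = 0.76·100 + 0.04·110 + 0.12·210 + 0.08·250 = 125.6
CE = (125.6)² = 15775.36

$15,775.36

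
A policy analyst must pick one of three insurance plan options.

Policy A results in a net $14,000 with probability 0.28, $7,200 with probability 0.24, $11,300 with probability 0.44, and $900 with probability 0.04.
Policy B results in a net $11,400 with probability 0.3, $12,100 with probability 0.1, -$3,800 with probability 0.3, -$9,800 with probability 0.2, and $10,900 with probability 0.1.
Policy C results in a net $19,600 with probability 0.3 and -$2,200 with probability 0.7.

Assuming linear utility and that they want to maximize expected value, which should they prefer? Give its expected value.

Policy A = 0.28 × 14000 + 0.24 × 7200 + 0.44 × 11300 + 0.04 × 900 = 3920 + 1728 + 4972 + 36 = 10656
Policy B = 0.3 × 11400 + 0.1 × 12100 + 0.3 × (-3800) + 0.2 × (-9800) + 0.1 × 10900 = 3420 + 1210 − 1140 − 1960 + 1090 = 2620
Policy C = 0.3 × 19600 + 0.7 × (-2200) = 5880 − 1540 = 4340

Policy A ($10,656)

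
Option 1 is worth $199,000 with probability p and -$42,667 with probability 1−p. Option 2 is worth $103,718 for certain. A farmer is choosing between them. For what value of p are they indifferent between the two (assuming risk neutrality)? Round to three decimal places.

p·199000 + (1−p)·(-42667) = 103718
241667p − 42667 = 103718
p = (103718 + 42667) / 241667

p = 0.606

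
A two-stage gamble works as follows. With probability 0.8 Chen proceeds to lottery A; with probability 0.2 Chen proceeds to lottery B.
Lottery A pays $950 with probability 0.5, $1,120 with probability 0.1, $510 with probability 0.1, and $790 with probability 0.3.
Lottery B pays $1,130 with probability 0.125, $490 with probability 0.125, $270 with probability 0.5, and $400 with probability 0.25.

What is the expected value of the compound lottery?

EV(A) = 0.5 × 950 + 0.1 × 1120 + 0.1 × 510 + 0.3 × 790 = 475 + 112 + 51 + 237 = 875
EV(B) = 0.125 × 1130 + 0.125 × 490 + 0.5 × 270 + 0.25 × 400 = 141.25 + 61.25 + 135 + 100 = 437.5
Overall = 0.8 × 875 + 0.2 × 437.5 = 700 + 87.5 = 787.5

$787.50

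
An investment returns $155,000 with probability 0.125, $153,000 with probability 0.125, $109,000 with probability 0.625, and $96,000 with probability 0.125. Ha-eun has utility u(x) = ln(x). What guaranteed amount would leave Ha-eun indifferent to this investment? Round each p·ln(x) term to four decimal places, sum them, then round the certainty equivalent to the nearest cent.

$116,961.49

E[u] = 0.125·ln(155000) + 0.125·ln(153000) + 0.625·ln(109000) + 0.125·ln(96000) = 1.4939 + 1.4923 + 7.2494 + 1.4340 = 11.6696
CE = e^11.6696 ≈ 116961.49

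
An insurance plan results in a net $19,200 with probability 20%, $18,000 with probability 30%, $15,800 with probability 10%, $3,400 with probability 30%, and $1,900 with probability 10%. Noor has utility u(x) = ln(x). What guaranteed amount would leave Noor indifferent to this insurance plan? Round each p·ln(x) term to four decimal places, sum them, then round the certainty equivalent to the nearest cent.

E[u] = 0.2·ln(19200) + 0.3·ln(18000) + 0.1·ln(15800) + 0.3·ln(3400) + 0.1·ln(1900) = 1.9725 + 2.9394 + 0.9668 + 2.4395 + 0.7550 = 9.0732
CE = e^9.0732 ≈ 8718.48

$8,718.48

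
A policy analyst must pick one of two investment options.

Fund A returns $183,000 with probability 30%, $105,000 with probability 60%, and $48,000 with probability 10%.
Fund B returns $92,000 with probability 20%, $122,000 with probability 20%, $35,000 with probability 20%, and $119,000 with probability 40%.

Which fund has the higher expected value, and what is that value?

Fund A = 0.3 × 183000 + 0.6 × 105000 + 0.1 × 48000 = 54900 + 63000 + 4800 = 122700
Fund B = 0.2 × 92000 + 0.2 × 122000 + 0.2 × 35000 + 0.4 × 119000 = 18400 + 24400 + 7000 + 47600 = 97400

Fund A ($122,700)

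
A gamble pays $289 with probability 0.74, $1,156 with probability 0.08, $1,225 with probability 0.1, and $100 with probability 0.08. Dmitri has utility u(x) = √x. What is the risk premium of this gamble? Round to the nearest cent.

E[u] = 0.74·√289 + 0.08·√1156 + 0.1·√1225 + 0.08·√100 = 0.74·17 + 0.08·34 + 0.1·35 + 0.08·10 = 19.6
CE = (19.6)² = 384.16
Risk premium = EV − CE = 436.84 − 384.16 = 52.68

$52.68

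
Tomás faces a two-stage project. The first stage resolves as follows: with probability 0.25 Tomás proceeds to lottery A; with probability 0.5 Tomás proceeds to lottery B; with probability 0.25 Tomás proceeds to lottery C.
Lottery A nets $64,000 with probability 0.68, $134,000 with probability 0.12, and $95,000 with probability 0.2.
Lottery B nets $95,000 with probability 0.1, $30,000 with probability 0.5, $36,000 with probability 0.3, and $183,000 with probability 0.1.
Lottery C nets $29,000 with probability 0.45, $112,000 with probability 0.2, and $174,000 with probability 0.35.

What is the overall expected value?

EV(A) = 0.68 × 64000 + 0.12 × 134000 + 0.2 × 95000 = 43520 + 16080 + 19000 = 78600
EV(B) = 0.1 × 95000 + 0.5 × 30000 + 0.3 × 36000 + 0.1 × 183000 = 9500 + 15000 + 10800 + 18300 = 53600
EV(C) = 0.45 × 29000 + 0.2 × 112000 + 0.35 × 174000 = 13050 + 22400 + 60900 = 96350
Overall = 0.25 × 78600 + 0.5 × 53600 + 0.25 × 96350 = 19650 + 26800 + 24087.5 = 70537.5

$70,537.50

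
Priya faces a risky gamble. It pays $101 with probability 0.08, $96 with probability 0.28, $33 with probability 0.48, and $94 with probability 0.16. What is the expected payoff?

EV = 0.08 × 101 + 0.28 × 96 + 0.48 × 33 + 0.16 × 94 = 8.08 + 26.88 + 15.84 + 15.04 = 65.84

$65.84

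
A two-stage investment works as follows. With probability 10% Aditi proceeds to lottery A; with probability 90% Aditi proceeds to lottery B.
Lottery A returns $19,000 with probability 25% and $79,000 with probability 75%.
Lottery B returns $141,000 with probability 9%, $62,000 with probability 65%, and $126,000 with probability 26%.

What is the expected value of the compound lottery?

EV(A) = 0.25 × 19000 + 0.75 × 79000 = 4750 + 59250 = 64000
EV(B) = 0.09 × 141000 + 0.65 × 62000 + 0.26 × 126000 = 12690 + 40300 + 32760 = 85750
Overall = 0.1 × 64000 + 0.9 × 85750 = 6400 + 77175 = 83575

$83,575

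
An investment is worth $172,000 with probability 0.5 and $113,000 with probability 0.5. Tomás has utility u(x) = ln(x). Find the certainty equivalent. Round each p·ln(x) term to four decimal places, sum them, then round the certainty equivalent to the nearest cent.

$139,413.55

E[u] = 0.5·ln(172000) + 0.5·ln(113000) = 6.0276 + 5.8176 = 11.8452
CE = e^11.8452 ≈ 139413.55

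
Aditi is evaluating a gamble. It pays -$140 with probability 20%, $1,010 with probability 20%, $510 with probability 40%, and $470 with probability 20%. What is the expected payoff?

$472

EV = 0.2 × (-140) + 0.2 × 1010 + 0.4 × 510 + 0.2 × 470 = -28 + 202 + 204 + 94 = 472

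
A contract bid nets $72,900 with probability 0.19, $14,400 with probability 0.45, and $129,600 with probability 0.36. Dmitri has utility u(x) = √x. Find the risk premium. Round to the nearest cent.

E[u] = 0.19·√72900 + 0.45·√14400 + 0.36·√129600 = 0.19·270 + 0.45·120 + 0.36·360 = 234.9
CE = (234.9)² = 55178.01
Risk premium = EV − CE = 66987 − 55178.01 = 11808.99

$11,808.99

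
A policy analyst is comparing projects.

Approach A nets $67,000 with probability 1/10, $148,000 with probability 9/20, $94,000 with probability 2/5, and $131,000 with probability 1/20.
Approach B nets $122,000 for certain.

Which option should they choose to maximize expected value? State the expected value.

Approach B ($122,000)

Approach A = 1/10 × 67000 + 9/20 × 148000 + 2/5 × 94000 + 1/20 × 131000 = 6700 + 66600 + 37600 + 6550 = 117450
Approach B: 122000 (certain)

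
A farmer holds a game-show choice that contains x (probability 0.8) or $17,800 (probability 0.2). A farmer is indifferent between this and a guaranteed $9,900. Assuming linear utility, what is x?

0.8·x + 0.2·17800 = 9900
0.8·x = 9900 − 3560 = 6340
x = 6340 / 0.8 = 7925

x = $7,925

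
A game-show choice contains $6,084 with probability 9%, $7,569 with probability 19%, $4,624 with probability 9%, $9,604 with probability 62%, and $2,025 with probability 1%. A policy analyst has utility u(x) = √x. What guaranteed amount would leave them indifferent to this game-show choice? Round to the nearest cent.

$8,259.17

E[u] = 0.09·√6084 + 0.19·√7569 + 0.09·√4624 + 0.62·√9604 + 0.01·√2025 = 0.09·78 + 0.19·87 + 0.09·68 + 0.62·98 + 0.01·45 = 90.88
CE = (90.88)² = 8259.1744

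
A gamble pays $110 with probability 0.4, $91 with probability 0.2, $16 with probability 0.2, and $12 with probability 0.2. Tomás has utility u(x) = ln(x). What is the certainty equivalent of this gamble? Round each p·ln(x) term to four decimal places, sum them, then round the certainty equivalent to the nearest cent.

$46.24

E[u] = 0.4·ln(110) + 0.2·ln(91) + 0.2·ln(16) + 0.2·ln(12) = 1.8802 + 0.9022 + 0.5545 + 0.4970 = 3.8339
CE = e^3.8339 ≈ 46.24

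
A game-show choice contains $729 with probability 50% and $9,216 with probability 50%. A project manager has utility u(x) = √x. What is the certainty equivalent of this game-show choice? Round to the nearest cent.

E[u] = 0.5·√729 + 0.5·√9216 = 0.5·27 + 0.5·96 = 61.5
CE = (61.5)² = 3782.25

$3,782.25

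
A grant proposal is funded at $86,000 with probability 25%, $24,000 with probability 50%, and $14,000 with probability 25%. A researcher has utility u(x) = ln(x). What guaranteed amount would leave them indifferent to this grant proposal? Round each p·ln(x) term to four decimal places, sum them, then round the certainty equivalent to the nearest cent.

E[u] = 0.25·ln(86000) + 0.5·ln(24000) + 0.25·ln(14000) = 2.8405 + 5.0429 + 2.3867 = 10.2701
CE = e^10.2701 ≈ 28856.77

$28,856.77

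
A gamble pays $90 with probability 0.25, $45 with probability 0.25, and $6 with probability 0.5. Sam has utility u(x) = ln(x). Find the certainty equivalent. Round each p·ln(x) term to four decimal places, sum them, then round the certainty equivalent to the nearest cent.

$19.54

E[u] = 0.25·ln(90) + 0.25·ln(45) + 0.5·ln(6) = 1.1250 + 0.9517 + 0.8959 = 2.9726
CE = e^2.9726 ≈ 19.54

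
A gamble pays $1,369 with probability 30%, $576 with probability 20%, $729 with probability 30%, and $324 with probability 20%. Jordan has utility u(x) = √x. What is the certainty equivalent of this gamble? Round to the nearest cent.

$761.76

E[u] = 0.3·√1369 + 0.2·√576 + 0.3·√729 + 0.2·√324 = 0.3·37 + 0.2·24 + 0.3·27 + 0.2·18 = 27.6
CE = (27.6)² = 761.76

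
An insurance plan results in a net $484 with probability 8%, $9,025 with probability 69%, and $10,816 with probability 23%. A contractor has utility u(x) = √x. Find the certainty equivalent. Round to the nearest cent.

$8,322.91

E[u] = 0.08·√484 + 0.69·√9025 + 0.23·√10816 = 0.08·22 + 0.69·95 + 0.23·104 = 91.23
CE = (91.23)² = 8322.9129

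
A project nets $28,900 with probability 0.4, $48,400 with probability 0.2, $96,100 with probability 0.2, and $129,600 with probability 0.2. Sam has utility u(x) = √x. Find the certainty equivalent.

$60,516

E[u] = 0.4·√28900 + 0.2·√48400 + 0.2·√96100 + 0.2·√129600 = 0.4·170 + 0.2·220 + 0.2·310 + 0.2·360 = 246
CE = (246)² = 60516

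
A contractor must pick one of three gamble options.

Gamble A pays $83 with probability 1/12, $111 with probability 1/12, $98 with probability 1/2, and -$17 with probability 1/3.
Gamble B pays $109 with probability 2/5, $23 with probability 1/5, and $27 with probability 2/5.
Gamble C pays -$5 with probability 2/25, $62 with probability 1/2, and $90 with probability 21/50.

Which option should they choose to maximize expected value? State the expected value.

Gamble A = 1/12 × 83 + 1/12 × 111 + 1/2 × 98 + 1/3 × (-17) = 6.9167 + 9.25 + 49 − 5.6667 = 59.5
Gamble B = 2/5 × 109 + 1/5 × 23 + 2/5 × 27 = 43.6 + 4.6 + 10.8 = 59
Gamble C = 2/25 × (-5) + 1/2 × 62 + 21/50 × 90 = -0.4 + 31 + 37.8 = 68.4

Gamble C ($68.40)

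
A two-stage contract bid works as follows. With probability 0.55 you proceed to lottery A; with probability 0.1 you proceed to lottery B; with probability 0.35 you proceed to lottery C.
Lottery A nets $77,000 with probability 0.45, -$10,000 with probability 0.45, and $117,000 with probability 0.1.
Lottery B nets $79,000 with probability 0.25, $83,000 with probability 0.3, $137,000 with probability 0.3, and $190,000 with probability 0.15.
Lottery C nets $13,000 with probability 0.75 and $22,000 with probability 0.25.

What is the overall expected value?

EV(A) = 0.45 × 77000 + 0.45 × (-10000) + 0.1 × 117000 = 34650 − 4500 + 11700 = 41850
EV(B) = 0.25 × 79000 + 0.3 × 83000 + 0.3 × 137000 + 0.15 × 190000 = 19750 + 24900 + 41100 + 28500 = 114250
EV(C) = 0.75 × 13000 + 0.25 × 22000 = 9750 + 5500 = 15250
Overall = 0.55 × 41850 + 0.1 × 114250 + 0.35 × 15250 = 23017.5 + 11425 + 5337.5 = 39780

$39,780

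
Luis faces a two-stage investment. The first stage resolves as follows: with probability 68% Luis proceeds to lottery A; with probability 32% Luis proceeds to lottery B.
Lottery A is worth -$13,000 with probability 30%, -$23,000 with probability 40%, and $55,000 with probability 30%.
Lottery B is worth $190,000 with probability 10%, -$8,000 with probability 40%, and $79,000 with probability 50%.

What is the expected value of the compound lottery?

$20,008

EV(A) = 0.3 × (-13000) + 0.4 × (-23000) + 0.3 × 55000 = -3900 − 9200 + 16500 = 3400
EV(B) = 0.1 × 190000 + 0.4 × (-8000) + 0.5 × 79000 = 19000 − 3200 + 39500 = 55300
Overall = 0.68 × 3400 + 0.32 × 55300 = 2312 + 17696 = 20008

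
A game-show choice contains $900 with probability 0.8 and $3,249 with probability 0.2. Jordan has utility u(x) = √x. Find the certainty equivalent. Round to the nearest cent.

E[u] = 0.8·√900 + 0.2·√3249 = 0.8·30 + 0.2·57 = 35.4
CE = (35.4)² = 1253.16

$1,253.16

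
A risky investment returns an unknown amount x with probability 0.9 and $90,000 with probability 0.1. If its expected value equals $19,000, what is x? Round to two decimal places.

x = $11,111.11

0.9·x + 0.1·90000 = 19000
0.9·x = 19000 − 9000 = 10000
x = 10000 / 0.9 = 11111.1111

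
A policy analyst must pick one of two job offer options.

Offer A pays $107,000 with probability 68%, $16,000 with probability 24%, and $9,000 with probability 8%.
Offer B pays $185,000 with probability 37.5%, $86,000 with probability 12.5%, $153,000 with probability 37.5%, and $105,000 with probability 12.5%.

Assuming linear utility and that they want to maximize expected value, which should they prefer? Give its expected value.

Offer B ($150,625)

Offer A = 0.68 × 107000 + 0.24 × 16000 + 0.08 × 9000 = 72760 + 3840 + 720 = 77320
Offer B = 0.375 × 185000 + 0.125 × 86000 + 0.375 × 153000 + 0.125 × 105000 = 69375 + 10750 + 57375 + 13125 = 150625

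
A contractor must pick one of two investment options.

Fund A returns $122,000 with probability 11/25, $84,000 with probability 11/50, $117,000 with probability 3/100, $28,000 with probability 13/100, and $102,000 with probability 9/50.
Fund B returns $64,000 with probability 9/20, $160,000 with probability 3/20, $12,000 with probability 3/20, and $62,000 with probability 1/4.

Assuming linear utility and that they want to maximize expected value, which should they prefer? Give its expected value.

Fund A = 11/25 × 122000 + 11/50 × 84000 + 3/100 × 117000 + 13/100 × 28000 + 9/50 × 102000 = 53680 + 18480 + 3510 + 3640 + 18360 = 97670
Fund B = 9/20 × 64000 + 3/20 × 160000 + 3/20 × 12000 + 1/4 × 62000 = 28800 + 24000 + 1800 + 15500 = 70100

Fund A ($97,670)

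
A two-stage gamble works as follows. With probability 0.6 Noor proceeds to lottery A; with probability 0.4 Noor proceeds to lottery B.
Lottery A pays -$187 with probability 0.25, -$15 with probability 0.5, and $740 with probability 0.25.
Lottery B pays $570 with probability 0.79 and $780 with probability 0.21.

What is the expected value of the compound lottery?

EV(A) = 0.25 × (-187) + 0.5 × (-15) + 0.25 × 740 = -46.75 − 7.5 + 185 = 130.75
EV(B) = 0.79 × 570 + 0.21 × 780 = 450.3 + 163.8 = 614.1
Overall = 0.6 × 130.75 + 0.4 × 614.1 = 78.45 + 245.64 = 324.09

$324.09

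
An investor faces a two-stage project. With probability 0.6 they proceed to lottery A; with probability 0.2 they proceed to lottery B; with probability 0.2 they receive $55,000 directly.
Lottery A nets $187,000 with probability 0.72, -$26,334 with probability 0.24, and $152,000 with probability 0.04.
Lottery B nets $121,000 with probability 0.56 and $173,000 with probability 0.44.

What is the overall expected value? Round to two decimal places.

$120,415.90

EV(A) = 0.72 × 187000 + 0.24 × (-26334) + 0.04 × 152000 = 134640 − 6320.16 + 6080 = 134399.84
EV(B) = 0.56 × 121000 + 0.44 × 173000 = 67760 + 76120 = 143880
Branch C: 55000 (certain)
Overall = 0.6 × 134399.84 + 0.2 × 143880 + 0.2 × 55000 = 80639.904 + 28776 + 11000 = 120415.904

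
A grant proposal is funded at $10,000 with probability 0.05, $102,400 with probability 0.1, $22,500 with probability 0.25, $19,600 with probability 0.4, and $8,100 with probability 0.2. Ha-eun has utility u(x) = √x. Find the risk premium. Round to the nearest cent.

E[u] = 0.05·√10000 + 0.1·√102400 + 0.25·√22500 + 0.4·√19600 + 0.2·√8100 = 0.05·100 + 0.1·320 + 0.25·150 + 0.4·140 + 0.2·90 = 148.5
CE = (148.5)² = 22052.25
Risk premium = EV − CE = 25825 − 22052.25 = 3772.75

$3,772.75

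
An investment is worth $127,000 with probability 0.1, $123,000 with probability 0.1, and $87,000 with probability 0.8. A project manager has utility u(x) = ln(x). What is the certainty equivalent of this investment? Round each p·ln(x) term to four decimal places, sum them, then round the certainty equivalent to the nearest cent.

$93,535.84

E[u] = 0.1·ln(127000) + 0.1·ln(123000) + 0.8·ln(87000) = 1.1752 + 1.1720 + 9.0989 = 11.4461
CE = e^11.4461 ≈ 93535.84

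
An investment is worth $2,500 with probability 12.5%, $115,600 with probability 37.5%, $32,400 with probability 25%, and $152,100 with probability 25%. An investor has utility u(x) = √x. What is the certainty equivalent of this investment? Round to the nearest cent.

$76,314.06

E[u] = 0.125·√2500 + 0.375·√115600 + 0.25·√32400 + 0.25·√152100 = 0.125·50 + 0.375·340 + 0.25·180 + 0.25·390 = 276.25
CE = (276.25)² = 76314.0625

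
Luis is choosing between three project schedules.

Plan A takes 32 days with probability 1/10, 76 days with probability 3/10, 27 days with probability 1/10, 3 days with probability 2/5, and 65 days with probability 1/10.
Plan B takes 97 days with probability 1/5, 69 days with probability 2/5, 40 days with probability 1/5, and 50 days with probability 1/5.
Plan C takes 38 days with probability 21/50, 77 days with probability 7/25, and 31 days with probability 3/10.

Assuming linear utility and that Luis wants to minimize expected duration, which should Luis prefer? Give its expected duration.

Plan A = 1/10 × 32 + 3/10 × 76 + 1/10 × 27 + 2/5 × 3 + 1/10 × 65 = 3.2 + 22.8 + 2.7 + 1.2 + 6.5 = 36.4
Plan B = 1/5 × 97 + 2/5 × 69 + 1/5 × 40 + 1/5 × 50 = 19.4 + 27.6 + 8 + 10 = 65
Plan C = 21/50 × 38 + 7/25 × 77 + 3/10 × 31 = 15.96 + 21.56 + 9.3 = 46.82

Plan A (36.4 days)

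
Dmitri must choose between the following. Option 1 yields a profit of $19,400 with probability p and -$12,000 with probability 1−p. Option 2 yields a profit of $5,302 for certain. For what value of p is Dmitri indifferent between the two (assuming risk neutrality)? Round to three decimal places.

p = 0.551

p·19400 + (1−p)·(-12000) = 5302
31400p − 12000 = 5302
p = (5302 + 12000) / 31400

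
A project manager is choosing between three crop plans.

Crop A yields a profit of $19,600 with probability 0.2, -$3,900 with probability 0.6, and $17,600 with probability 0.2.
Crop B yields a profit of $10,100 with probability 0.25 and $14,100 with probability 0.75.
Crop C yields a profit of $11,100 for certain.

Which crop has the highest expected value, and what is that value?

Crop B ($13,100)

Crop A = 0.2 × 19600 + 0.6 × (-3900) + 0.2 × 17600 = 3920 − 2340 + 3520 = 5100
Crop B = 0.25 × 10100 + 0.75 × 14100 = 2525 + 10575 = 13100
Crop C: 11100 (certain)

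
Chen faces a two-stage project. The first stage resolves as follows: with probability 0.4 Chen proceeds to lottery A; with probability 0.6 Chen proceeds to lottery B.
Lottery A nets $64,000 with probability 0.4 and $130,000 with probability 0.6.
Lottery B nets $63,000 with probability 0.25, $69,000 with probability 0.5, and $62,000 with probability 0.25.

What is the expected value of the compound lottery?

$80,890

EV(A) = 0.4 × 64000 + 0.6 × 130000 = 25600 + 78000 = 103600
EV(B) = 0.25 × 63000 + 0.5 × 69000 + 0.25 × 62000 = 15750 + 34500 + 15500 = 65750
Overall = 0.4 × 103600 + 0.6 × 65750 = 41440 + 39450 = 80890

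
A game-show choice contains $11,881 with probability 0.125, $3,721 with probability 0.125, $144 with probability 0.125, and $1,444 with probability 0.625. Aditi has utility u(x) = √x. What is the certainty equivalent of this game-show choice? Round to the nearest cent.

$2,162.25

E[u] = 0.125·√11881 + 0.125·√3721 + 0.125·√144 + 0.625·√1444 = 0.125·109 + 0.125·61 + 0.125·12 + 0.625·38 = 46.5
CE = (46.5)² = 2162.25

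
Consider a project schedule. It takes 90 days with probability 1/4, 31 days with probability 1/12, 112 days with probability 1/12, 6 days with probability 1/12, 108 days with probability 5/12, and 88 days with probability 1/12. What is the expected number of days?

87.25 days

EV = 1/4 × 90 + 1/12 × 31 + 1/12 × 112 + 1/12 × 6 + 5/12 × 108 + 1/12 × 88 = 22.5 + 2.5833 + 9.3333 + 0.5 + 45 + 7.3333 = 87.25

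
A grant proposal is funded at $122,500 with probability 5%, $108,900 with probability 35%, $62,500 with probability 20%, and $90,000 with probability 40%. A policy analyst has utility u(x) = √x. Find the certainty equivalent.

E[u] = 0.05·√122500 + 0.35·√108900 + 0.2·√62500 + 0.4·√90000 = 0.05·350 + 0.35·330 + 0.2·250 + 0.4·300 = 303
CE = (303)² = 91809

$91,809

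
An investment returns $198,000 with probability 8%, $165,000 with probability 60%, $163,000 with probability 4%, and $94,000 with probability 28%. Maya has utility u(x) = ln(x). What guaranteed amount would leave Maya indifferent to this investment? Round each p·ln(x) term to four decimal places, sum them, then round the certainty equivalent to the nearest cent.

$142,957.12

E[u] = 0.08·ln(198000) + 0.6·ln(165000) + 0.04·ln(163000) + 0.28·ln(94000) = 0.9757 + 7.2082 + 0.4801 + 3.2063 = 11.8703
CE = e^11.8703 ≈ 142957.12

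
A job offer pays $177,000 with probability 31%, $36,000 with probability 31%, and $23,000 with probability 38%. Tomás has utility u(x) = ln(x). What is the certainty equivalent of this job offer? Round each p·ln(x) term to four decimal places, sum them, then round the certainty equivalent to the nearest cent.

$49,746.73

E[u] = 0.31·ln(177000) + 0.31·ln(36000) + 0.38·ln(23000) = 3.7460 + 3.2523 + 3.8164 = 10.8147
CE = e^10.8147 ≈ 49746.73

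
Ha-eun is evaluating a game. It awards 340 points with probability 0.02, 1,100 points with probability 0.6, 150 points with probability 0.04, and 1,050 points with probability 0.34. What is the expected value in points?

1029.8 points

EV = 0.02 × 340 + 0.6 × 1100 + 0.04 × 150 + 0.34 × 1050 = 6.8 + 660 + 6 + 357 = 1029.8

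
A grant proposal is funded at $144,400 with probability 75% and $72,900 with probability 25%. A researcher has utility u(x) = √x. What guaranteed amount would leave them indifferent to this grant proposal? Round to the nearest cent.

E[u] = 0.75·√144400 + 0.25·√72900 = 0.75·380 + 0.25·270 = 352.5
CE = (352.5)² = 124256.25

$124,256.25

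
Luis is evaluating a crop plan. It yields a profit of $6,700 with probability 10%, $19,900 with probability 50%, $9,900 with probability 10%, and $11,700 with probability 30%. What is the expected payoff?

EV = 0.1 × 6700 + 0.5 × 19900 + 0.1 × 9900 + 0.3 × 11700 = 670 + 9950 + 990 + 3510 = 15120

$15,120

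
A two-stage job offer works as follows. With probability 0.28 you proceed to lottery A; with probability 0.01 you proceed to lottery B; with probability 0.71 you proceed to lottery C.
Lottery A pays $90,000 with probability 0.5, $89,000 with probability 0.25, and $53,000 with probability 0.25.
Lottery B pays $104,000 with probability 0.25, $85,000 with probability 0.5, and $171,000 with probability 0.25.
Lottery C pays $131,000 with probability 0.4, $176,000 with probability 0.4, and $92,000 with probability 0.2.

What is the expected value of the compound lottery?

$123,904.50

EV(A) = 0.5 × 90000 + 0.25 × 89000 + 0.25 × 53000 = 45000 + 22250 + 13250 = 80500
EV(B) = 0.25 × 104000 + 0.5 × 85000 + 0.25 × 171000 = 26000 + 42500 + 42750 = 111250
EV(C) = 0.4 × 131000 + 0.4 × 176000 + 0.2 × 92000 = 52400 + 70400 + 18400 = 141200
Overall = 0.28 × 80500 + 0.01 × 111250 + 0.71 × 141200 = 22540 + 1112.5 + 100252 = 123904.5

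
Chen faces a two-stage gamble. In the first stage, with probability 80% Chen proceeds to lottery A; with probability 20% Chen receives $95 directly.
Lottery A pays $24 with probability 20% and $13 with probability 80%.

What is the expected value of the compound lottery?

EV(A) = 0.2 × 24 + 0.8 × 13 = 4.8 + 10.4 = 15.2
Branch B: 95 (certain)
Overall = 0.8 × 15.2 + 0.2 × 95 = 12.16 + 19 = 31.16

$31.16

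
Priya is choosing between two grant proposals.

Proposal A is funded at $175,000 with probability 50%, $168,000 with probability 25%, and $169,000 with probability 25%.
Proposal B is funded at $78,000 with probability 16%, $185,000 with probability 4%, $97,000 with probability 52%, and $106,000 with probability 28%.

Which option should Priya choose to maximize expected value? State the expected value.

Proposal A ($171,750)

Proposal A = 0.5 × 175000 + 0.25 × 168000 + 0.25 × 169000 = 87500 + 42000 + 42250 = 171750
Proposal B = 0.16 × 78000 + 0.04 × 185000 + 0.52 × 97000 + 0.28 × 106000 = 12480 + 7400 + 50440 + 29680 = 100000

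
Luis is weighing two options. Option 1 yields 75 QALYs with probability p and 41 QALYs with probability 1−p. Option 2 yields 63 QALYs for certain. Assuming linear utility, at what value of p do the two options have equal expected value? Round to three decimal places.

p·75 + (1−p)·41 = 63
34p + 41 = 63
p = (63 − 41) / 34

p = 0.647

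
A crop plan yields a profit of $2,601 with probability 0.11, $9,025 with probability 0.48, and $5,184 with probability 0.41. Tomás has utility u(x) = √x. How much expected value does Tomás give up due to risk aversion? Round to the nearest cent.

$226.22

E[u] = 0.11·√2601 + 0.48·√9025 + 0.41·√5184 = 0.11·51 + 0.48·95 + 0.41·72 = 80.73
CE = (80.73)² = 6517.3329
Risk premium = EV − CE = 6743.55 − 6517.3329 = 226.2171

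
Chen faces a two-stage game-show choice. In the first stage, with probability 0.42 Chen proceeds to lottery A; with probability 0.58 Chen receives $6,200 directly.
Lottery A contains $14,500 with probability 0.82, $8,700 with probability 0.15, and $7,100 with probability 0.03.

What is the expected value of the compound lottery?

EV(A) = 0.82 × 14500 + 0.15 × 8700 + 0.03 × 7100 = 11890 + 1305 + 213 = 13408
Branch B: 6200 (certain)
Overall = 0.42 × 13408 + 0.58 × 6200 = 5631.36 + 3596 = 9227.36

$9,227.36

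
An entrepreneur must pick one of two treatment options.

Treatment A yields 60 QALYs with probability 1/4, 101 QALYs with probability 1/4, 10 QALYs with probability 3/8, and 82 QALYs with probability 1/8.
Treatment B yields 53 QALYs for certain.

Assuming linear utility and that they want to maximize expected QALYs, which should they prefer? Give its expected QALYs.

Treatment A = 1/4 × 60 + 1/4 × 101 + 3/8 × 10 + 1/8 × 82 = 15 + 25.25 + 3.75 + 10.25 = 54.25
Treatment B: 53 (certain)

Treatment A (54.25 QALYs)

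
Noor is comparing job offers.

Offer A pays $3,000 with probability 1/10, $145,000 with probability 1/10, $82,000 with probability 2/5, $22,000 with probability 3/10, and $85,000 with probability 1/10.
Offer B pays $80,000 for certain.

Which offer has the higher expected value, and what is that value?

Offer A = 1/10 × 3000 + 1/10 × 145000 + 2/5 × 82000 + 3/10 × 22000 + 1/10 × 85000 = 300 + 14500 + 32800 + 6600 + 8500 = 62700
Offer B: 80000 (certain)

Offer B ($80,000)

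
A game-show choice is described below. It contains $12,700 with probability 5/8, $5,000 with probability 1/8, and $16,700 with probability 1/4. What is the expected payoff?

EV = 5/8 × 12700 + 1/8 × 5000 + 1/4 × 16700 = 7937.5 + 625 + 4175 = 12737.5

$12,737.50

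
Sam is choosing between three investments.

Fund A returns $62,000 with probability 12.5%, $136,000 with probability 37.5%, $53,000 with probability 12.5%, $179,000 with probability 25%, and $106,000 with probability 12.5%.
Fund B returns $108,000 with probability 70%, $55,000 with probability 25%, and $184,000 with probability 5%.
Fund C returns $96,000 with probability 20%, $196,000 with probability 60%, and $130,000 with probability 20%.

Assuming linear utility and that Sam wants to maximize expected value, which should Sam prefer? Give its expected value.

Fund A = 0.125 × 62000 + 0.375 × 136000 + 0.125 × 53000 + 0.25 × 179000 + 0.125 × 106000 = 7750 + 51000 + 6625 + 44750 + 13250 = 123375
Fund B = 0.7 × 108000 + 0.25 × 55000 + 0.05 × 184000 = 75600 + 13750 + 9200 = 98550
Fund C = 0.2 × 96000 + 0.6 × 196000 + 0.2 × 130000 = 19200 + 117600 + 26000 = 162800

Fund C ($162,800)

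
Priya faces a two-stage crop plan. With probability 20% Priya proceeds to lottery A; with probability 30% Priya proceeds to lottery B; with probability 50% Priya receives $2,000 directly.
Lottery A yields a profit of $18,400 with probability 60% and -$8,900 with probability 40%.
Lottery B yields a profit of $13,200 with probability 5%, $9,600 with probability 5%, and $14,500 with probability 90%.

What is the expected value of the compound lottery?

EV(A) = 0.6 × 18400 + 0.4 × (-8900) = 11040 − 3560 = 7480
EV(B) = 0.05 × 13200 + 0.05 × 9600 + 0.9 × 14500 = 660 + 480 + 13050 = 14190
Branch C: 2000 (certain)
Overall = 0.2 × 7480 + 0.3 × 14190 + 0.5 × 2000 = 1496 + 4257 + 1000 = 6753

$6,753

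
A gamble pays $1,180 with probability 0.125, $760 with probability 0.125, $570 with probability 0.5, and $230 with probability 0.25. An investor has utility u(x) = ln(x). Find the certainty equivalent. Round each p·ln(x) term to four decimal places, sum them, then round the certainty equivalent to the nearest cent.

E[u] = 0.125·ln(1180) + 0.125·ln(760) + 0.5·ln(570) + 0.25·ln(230) = 0.8842 + 0.8292 + 3.1728 + 1.3595 = 6.2457
CE = e^6.2457 ≈ 515.79

$515.79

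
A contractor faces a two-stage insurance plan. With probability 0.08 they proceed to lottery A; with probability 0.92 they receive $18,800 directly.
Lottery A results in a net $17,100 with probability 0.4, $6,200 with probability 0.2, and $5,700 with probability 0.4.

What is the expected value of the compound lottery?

EV(A) = 0.4 × 17100 + 0.2 × 6200 + 0.4 × 5700 = 6840 + 1240 + 2280 = 10360
Branch B: 18800 (certain)
Overall = 0.08 × 10360 + 0.92 × 18800 = 828.8 + 17296 = 18124.8

$18,124.80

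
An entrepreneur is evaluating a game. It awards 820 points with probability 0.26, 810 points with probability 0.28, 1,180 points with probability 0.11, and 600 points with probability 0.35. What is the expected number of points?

779.8 points

EV = 0.26 × 820 + 0.28 × 810 + 0.11 × 1180 + 0.35 × 600 = 213.2 + 226.8 + 129.8 + 210 = 779.8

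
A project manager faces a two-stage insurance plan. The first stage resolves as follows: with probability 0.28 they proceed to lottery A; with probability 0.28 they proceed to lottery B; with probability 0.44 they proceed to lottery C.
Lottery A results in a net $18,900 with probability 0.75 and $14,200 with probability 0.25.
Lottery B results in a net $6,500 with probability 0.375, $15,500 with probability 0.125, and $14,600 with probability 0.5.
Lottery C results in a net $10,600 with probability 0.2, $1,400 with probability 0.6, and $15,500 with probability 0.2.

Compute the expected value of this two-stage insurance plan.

EV(A) = 0.75 × 18900 + 0.25 × 14200 = 14175 + 3550 = 17725
EV(B) = 0.375 × 6500 + 0.125 × 15500 + 0.5 × 14600 = 2437.5 + 1937.5 + 7300 = 11675
EV(C) = 0.2 × 10600 + 0.6 × 1400 + 0.2 × 15500 = 2120 + 840 + 3100 = 6060
Overall = 0.28 × 17725 + 0.28 × 11675 + 0.44 × 6060 = 4963 + 3269 + 2666.4 = 10898.4

$10,898.40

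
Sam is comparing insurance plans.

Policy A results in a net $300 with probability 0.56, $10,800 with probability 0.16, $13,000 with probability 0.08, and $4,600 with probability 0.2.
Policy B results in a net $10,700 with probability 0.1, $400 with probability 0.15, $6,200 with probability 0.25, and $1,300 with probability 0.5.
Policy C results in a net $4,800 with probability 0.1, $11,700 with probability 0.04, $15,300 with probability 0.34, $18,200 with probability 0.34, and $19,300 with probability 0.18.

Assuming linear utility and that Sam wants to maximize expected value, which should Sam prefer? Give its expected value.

Policy C ($15,812)

Policy A = 0.56 × 300 + 0.16 × 10800 + 0.08 × 13000 + 0.2 × 4600 = 168 + 1728 + 1040 + 920 = 3856
Policy B = 0.1 × 10700 + 0.15 × 400 + 0.25 × 6200 + 0.5 × 1300 = 1070 + 60 + 1550 + 650 = 3330
Policy C = 0.1 × 4800 + 0.04 × 11700 + 0.34 × 15300 + 0.34 × 18200 + 0.18 × 19300 = 480 + 468 + 5202 + 6188 + 3474 = 15812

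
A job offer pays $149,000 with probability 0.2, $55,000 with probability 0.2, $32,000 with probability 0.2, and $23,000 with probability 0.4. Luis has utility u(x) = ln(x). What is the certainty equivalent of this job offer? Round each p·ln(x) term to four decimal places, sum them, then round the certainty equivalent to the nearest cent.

$42,501.73

E[u] = 0.2·ln(149000) + 0.2·ln(55000) + 0.2·ln(32000) + 0.4·ln(23000) = 2.3823 + 2.1830 + 2.0747 + 4.0173 = 10.6573
CE = e^10.6573 ≈ 42501.73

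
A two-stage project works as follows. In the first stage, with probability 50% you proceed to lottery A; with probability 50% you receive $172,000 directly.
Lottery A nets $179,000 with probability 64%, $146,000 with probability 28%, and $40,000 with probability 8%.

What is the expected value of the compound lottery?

$165,320

EV(A) = 0.64 × 179000 + 0.28 × 146000 + 0.08 × 40000 = 114560 + 40880 + 3200 = 158640
Branch B: 172000 (certain)
Overall = 0.5 × 158640 + 0.5 × 172000 = 79320 + 86000 = 165320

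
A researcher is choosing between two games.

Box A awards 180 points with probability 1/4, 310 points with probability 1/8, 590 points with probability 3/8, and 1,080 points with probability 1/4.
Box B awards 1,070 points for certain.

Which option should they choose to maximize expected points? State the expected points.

Box A = 1/4 × 180 + 1/8 × 310 + 3/8 × 590 + 1/4 × 1080 = 45 + 38.75 + 221.25 + 270 = 575
Box B: 1070 (certain)

Box B (1,070 points)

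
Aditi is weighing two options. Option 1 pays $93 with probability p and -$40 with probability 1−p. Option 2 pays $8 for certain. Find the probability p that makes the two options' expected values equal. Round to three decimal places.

p·93 + (1−p)·(-40) = 8
133p − 40 = 8
p = (8 + 40) / 133

p = 0.361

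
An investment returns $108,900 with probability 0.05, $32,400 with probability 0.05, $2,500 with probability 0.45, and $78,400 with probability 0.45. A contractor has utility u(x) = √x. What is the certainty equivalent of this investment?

E[u] = 0.05·√108900 + 0.05·√32400 + 0.45·√2500 + 0.45·√78400 = 0.05·330 + 0.05·180 + 0.45·50 + 0.45·280 = 174
CE = (174)² = 30276

$30,276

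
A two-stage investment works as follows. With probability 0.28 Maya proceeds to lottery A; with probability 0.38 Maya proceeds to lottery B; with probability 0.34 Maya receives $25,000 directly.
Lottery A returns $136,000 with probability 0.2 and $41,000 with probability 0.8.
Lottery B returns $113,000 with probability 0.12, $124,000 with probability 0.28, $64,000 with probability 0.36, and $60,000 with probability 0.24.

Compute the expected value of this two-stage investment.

$57,873.60

EV(A) = 0.2 × 136000 + 0.8 × 41000 = 27200 + 32800 = 60000
EV(B) = 0.12 × 113000 + 0.28 × 124000 + 0.36 × 64000 + 0.24 × 60000 = 13560 + 34720 + 23040 + 14400 = 85720
Branch C: 25000 (certain)
Overall = 0.28 × 60000 + 0.38 × 85720 + 0.34 × 25000 = 16800 + 32573.6 + 8500 = 57873.6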